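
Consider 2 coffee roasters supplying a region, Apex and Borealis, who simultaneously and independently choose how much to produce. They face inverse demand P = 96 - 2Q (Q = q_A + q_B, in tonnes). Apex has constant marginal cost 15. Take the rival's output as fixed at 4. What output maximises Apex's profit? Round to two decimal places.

With the rival's output fixed at 4, Apex's profit is π_A = (96 - 2·4 - 2q_A)q_A - (15q_A) = (88 - 2q_A)q_A - (15q_A).
∂π_A/∂q_A = 73 - 4q_A = 0, so q_A = 73/4.

18.25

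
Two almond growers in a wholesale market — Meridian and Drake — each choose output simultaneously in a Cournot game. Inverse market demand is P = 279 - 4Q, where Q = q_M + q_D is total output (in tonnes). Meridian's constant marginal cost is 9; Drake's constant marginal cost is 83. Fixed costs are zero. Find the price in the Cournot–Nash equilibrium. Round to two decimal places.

123.67

Meridian's profit: π_M = (279 - 4Q)q_M - (9q_M). Setting ∂π_M/∂q_M = 0: 270 - 8q_M - 4(q_D) = 0.
Drake's profit: π_D = (279 - 4Q)q_D - (83q_D). Setting ∂π_D/∂q_D = 0: 196 - 8q_D - 4(q_M) = 0.
Rearranging gives the reaction functions q_M = (270 - 4q_D)/8 and q_D = (196 - 4q_M)/8.
Substituting one into the other gives q_M = 86/3 and q_D = 61/6.
Total output Q = 233/6, so price P = 279 - 4·(233/6) = 371/3.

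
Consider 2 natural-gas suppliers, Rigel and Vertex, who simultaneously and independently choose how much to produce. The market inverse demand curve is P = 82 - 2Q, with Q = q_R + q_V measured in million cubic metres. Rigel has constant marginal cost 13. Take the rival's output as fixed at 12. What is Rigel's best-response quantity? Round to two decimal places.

11.25

With the rival's output fixed at 12, Rigel's profit is π_R = (82 - 2·12 - 2q_R)q_R - (13q_R) = (58 - 2q_R)q_R - (13q_R).
∂π_R/∂q_R = 45 - 4q_R = 0, so q_R = 45/4.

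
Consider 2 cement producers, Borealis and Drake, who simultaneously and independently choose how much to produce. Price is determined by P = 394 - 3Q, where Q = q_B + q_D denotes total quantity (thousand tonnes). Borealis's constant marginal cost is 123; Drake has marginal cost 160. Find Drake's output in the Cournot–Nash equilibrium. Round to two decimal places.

Borealis's profit: π_B = (394 - 3Q)q_B - (123q_B). Setting ∂π_B/∂q_B = 0: 271 - 6q_B - 3(q_D) = 0.
Drake's profit: π_D = (394 - 3Q)q_D - (160q_D). Setting ∂π_D/∂q_D = 0: 234 - 6q_D - 3(q_B) = 0.
So q_B = (271 - 3q_D)/6 and q_D = (234 - 3q_B)/6.
Solving the pair: q_B = 308/9, q_D = 197/9.

21.89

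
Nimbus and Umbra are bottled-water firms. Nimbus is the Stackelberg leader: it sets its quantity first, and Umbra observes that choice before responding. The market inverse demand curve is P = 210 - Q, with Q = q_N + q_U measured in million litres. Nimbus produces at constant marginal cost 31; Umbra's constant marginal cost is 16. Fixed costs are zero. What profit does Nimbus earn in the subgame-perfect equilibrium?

3362

Solve by backward induction. Given q_N, the follower Umbra maximises π_U = (210 - q_N - q_U)q_U - 16q_U.
Follower FOC: 194 - q_N - 2q_U = 0, so q_U(q_N) = (194 - q_N)/2.
The leader anticipates this reaction. Substituting into P = 210 - Q gives P = 113 - (1/2)q_N, so π_N = (113 - (1/2)q_N)q_N - 31q_N.
The leader's first-order condition 82 - q_N = 0 yields q_N = 82.
Then q_U = (194 - 82)/2 = 56.
Price P = 210 - 138 = 72.
Nimbus's profit: (72 - 31)·82 = 3362.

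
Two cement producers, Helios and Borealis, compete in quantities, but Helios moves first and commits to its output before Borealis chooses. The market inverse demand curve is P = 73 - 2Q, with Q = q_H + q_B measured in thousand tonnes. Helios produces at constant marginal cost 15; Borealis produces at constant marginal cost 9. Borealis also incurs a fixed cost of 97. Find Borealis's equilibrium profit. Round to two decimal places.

83.50

The follower Borealis best-responds to any q_H: π_B = (73 - 2Q)q_B - 9q_B.
∂π_B/∂q_B = 64 - 2q_H - 4q_B = 0 gives the reaction function q_B = (64 - 2q_H)/4.
Helios substitutes q_B(q_H) into its own profit: π_H = q_H(73 - 2q_H - (64 - 2q_H)/2) - 15q_H = (41 - q_H)q_H - 15q_H.
Maximising: ∂π_H/∂q_H = 26 - 2q_H = 0, giving q_H = 13.
Then q_B = (64 - 2·13)/4 = 19/2.
Price P = 73 - 2·(45/2) = 28.
Borealis's profit: (28 - 9)·(19/2) - 97 = 167/2.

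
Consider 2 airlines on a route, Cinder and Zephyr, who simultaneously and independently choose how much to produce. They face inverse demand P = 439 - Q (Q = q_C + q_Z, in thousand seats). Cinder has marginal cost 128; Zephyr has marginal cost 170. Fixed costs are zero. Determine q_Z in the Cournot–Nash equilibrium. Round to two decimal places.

75.67

Cinder's profit: π_C = (439 - Q)q_C - (128q_C). Setting ∂π_C/∂q_C = 0: 311 - 2q_C - (q_Z) = 0.
Zephyr's profit: π_Z = (439 - Q)q_Z - (170q_Z). Setting ∂π_Z/∂q_Z = 0: 269 - 2q_Z - (q_C) = 0.
Rearranging gives the reaction functions q_C = (311 - q_Z)/2 and q_Z = (269 - q_C)/2.
Substituting one into the other gives q_C = 353/3 and q_Z = 227/3.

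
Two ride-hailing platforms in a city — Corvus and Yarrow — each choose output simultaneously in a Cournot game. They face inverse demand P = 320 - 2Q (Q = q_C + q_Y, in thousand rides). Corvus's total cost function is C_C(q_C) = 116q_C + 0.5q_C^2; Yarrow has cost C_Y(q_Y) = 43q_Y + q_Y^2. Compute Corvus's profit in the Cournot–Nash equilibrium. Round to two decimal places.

Corvus's profit: π_C = (320 - 2Q)q_C - (116q_C + (1/2)q_C²). Setting ∂π_C/∂q_C = 0: 204 - 5q_C - 2(q_Y) = 0.
Yarrow's first-order condition: 277 - 6q_Y - 2(q_C) = 0.
So q_C = (204 - 2q_Y)/5 and q_Y = (277 - 2q_C)/6.
Solving the pair: q_C = 335/13, q_Y = 977/26.
Price P = 320 - 2·(1647/26) = 193.3077.
Corvus's profit: 193.3077·(335/13) - 116·(335/13) - (1/2)(335/13)² = 1660.1331.

1660.13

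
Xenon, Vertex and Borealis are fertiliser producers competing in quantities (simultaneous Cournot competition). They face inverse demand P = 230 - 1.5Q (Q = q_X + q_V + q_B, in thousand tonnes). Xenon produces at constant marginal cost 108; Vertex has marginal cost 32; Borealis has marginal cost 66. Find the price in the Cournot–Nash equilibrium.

109

Xenon's profit: π_X = (230 - 1.5Q)q_X - (108q_X). Setting ∂π_X/∂q_X = 0: 122 - 3q_X - (3/2)(q_V + q_B) = 0.
Vertex's first-order condition: 198 - 3q_V - (3/2)(q_X + q_B) = 0.
Borealis's first-order condition: 164 - 3q_B - (3/2)(q_X + q_V) = 0.
Summing all 3 equations gives 484 − 6Q = 0, hence Q = 242/3.
Back-substituting: q_X = (122 − 121)/(3/2) = 2/3, q_V = (198 − 121)/(3/2) = 154/3, q_B = (164 − 121)/(3/2) = 86/3.
Total output Q = 242/3, so price P = 230 - (3/2)·(242/3) = 109.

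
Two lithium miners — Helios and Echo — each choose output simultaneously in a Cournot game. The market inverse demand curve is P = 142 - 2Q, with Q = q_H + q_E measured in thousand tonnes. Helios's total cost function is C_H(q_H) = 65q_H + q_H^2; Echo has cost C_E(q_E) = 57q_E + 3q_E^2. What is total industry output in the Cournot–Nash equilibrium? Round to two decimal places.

Helios's profit: π_H = (142 - 2Q)q_H - (65q_H + q_H²). Setting ∂π_H/∂q_H = 0: 77 - 6q_H - 2(q_E) = 0.
Echo's first-order condition: 85 - 10q_E - 2(q_H) = 0.
Rearranging gives the reaction functions q_H = (77 - 2q_E)/6 and q_E = (85 - 2q_H)/10.
Substituting one into the other gives q_H = 75/7 and q_E = 89/14.
Total output Q = 75/7 + 89/14 = 239/14.

17.07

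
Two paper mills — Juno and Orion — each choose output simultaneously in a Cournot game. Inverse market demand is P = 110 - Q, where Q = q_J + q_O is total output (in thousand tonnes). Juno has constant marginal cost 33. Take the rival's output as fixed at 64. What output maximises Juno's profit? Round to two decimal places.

6.50

With the rival's output fixed at 64, Juno's profit is π_J = (110 - 64 - q_J)q_J - (33q_J) = (46 - q_J)q_J - (33q_J).
∂π_J/∂q_J = 13 - 2q_J = 0, so q_J = 13/2.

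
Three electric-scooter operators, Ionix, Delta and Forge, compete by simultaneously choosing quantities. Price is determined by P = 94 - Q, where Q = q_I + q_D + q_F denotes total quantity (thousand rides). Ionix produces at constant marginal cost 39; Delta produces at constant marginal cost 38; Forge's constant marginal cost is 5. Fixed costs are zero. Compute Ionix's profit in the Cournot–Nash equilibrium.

25

Ionix's profit: π_I = (94 - Q)q_I - (39q_I). Setting ∂π_I/∂q_I = 0: 55 - 2q_I - (q_D + q_F) = 0.
Delta's first-order condition: 56 - 2q_D - (q_I + q_F) = 0.
Forge's profit: π_F = (94 - Q)q_F - (5q_F). Setting ∂π_F/∂q_F = 0: 89 - 2q_F - (q_I + q_D) = 0.
Adding the 3 conditions: 200 − 2Q − 2Q = 0, i.e. Q = 50.
Back-substituting: q_I = (55 − 50) = 5, q_D = (56 − 50) = 6, q_F = (89 − 50) = 39.
Price P = 94 - 50 = 44.
Ionix's profit: (44 - 39)·5 = 25.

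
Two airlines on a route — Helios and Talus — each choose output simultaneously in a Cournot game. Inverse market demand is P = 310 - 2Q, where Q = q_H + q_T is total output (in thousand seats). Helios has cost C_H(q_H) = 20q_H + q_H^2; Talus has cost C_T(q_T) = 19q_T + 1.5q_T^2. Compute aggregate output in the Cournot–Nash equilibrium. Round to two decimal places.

68.79

Helios's profit: π_H = (310 - 2Q)q_H - (20q_H + q_H²). Setting ∂π_H/∂q_H = 0: 290 - 6q_H - 2(q_T) = 0.
Talus's profit: π_T = (310 - 2Q)q_T - (19q_T + (3/2)q_T²). Setting ∂π_T/∂q_T = 0: 291 - 7q_T - 2(q_H) = 0.
Rearranging gives the reaction functions q_H = (290 - 2q_T)/6 and q_T = (291 - 2q_H)/7.
Substituting one into the other gives q_H = 724/19 and q_T = 583/19.
Total output Q = 724/19 + 583/19 = 1307/19.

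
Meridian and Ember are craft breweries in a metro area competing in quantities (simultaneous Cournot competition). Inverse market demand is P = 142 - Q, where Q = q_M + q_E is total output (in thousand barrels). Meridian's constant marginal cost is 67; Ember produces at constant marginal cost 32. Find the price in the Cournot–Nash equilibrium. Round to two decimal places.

Meridian's profit: π_M = (142 - Q)q_M - (67q_M). Setting ∂π_M/∂q_M = 0: 75 - 2q_M - (q_E) = 0.
Ember's first-order condition: 110 - 2q_E - (q_M) = 0.
Rearranging gives the reaction functions q_M = (75 - q_E)/2 and q_E = (110 - q_M)/2.
Substituting one into the other gives q_M = 40/3 and q_E = 145/3.
Total output Q = 185/3, so price P = 142 - 185/3 = 241/3.

80.33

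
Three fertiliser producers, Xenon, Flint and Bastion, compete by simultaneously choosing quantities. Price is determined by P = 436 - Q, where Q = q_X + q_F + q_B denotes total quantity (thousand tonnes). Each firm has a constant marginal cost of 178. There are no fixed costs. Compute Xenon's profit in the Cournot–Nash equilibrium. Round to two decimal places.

4160.25

A representative firm's profit is π_i = q_i(436 - Q) - 178q_i.
First-order condition (treating rivals' output as given): 258 - 2q_i - Σ_{j≠i} q_j = 0.
With identical firms every q_j equals q_i, so Σ_{j≠i} q_j = 2q_i and 258 = 4q_i, giving q_i = 129/2.
Price P = 436 - 387/2 = 485/2.
Xenon's profit: (485/2 - 178)·(129/2) = 4160.2500.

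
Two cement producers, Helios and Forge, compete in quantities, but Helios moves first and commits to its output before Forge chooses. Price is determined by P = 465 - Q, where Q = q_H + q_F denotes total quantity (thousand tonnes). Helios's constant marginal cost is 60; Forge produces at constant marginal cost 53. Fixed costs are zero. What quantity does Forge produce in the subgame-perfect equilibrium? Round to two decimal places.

Solve by backward induction. Given q_H, the follower Forge maximises π_F = (465 - q_H - q_F)q_F - 53q_F.
∂π_F/∂q_F = 412 - q_H - 2q_F = 0 gives the reaction function q_F = (412 - q_H)/2.
Helios substitutes q_F(q_H) into its own profit: π_H = q_H(465 - q_H - (412 - q_H)/2) - 60q_H = (259 - (1/2)q_H)q_H - 60q_H.
Leader FOC: 199 - q_H = 0, so q_H = 199.
Then q_F = (412 - 199)/2 = 213/2.

106.50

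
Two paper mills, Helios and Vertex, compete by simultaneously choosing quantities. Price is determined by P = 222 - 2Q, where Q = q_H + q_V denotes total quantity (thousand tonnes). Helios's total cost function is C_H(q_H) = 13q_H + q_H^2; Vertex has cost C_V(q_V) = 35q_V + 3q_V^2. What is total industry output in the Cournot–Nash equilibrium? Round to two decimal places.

43.21

Helios's profit: π_H = (222 - 2Q)q_H - (13q_H + q_H²). Setting ∂π_H/∂q_H = 0: 209 - 6q_H - 2(q_V) = 0.
Vertex's profit: π_V = (222 - 2Q)q_V - (35q_V + 3q_V²). Setting ∂π_V/∂q_V = 0: 187 - 10q_V - 2(q_H) = 0.
Rearranging gives the reaction functions q_H = (209 - 2q_V)/6 and q_V = (187 - 2q_H)/10.
Substituting one into the other gives q_H = 429/14 and q_V = 88/7.
Total output Q = 429/14 + 88/7 = 605/14.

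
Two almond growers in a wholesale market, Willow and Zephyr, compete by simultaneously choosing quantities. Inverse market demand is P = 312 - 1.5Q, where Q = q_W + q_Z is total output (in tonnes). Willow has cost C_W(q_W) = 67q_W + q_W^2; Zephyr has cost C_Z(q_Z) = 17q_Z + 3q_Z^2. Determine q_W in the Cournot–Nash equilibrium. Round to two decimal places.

41.23

Willow's profit: π_W = (312 - 1.5Q)q_W - (67q_W + q_W²). Setting ∂π_W/∂q_W = 0: 245 - 5q_W - (3/2)(q_Z) = 0.
Zephyr's profit: π_Z = (312 - 1.5Q)q_Z - (17q_Z + 3q_Z²). Setting ∂π_Z/∂q_Z = 0: 295 - 9q_Z - (3/2)(q_W) = 0.
Rearranging gives the reaction functions q_W = (245 - (3/2)q_Z)/5 and q_Z = (295 - (3/2)q_W)/9.
Substituting one into the other gives q_W = 41.2281 and q_Z = 25.9064.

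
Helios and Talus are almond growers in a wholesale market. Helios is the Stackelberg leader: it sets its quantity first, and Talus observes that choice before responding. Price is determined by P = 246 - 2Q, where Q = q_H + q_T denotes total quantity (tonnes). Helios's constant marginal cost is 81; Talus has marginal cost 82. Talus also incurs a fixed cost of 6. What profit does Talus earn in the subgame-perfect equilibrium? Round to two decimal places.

814.13

The follower Talus best-responds to any q_H: π_T = (246 - 2Q)q_T - 82q_T.
Follower FOC: 164 - 2q_H - 4q_T = 0, so q_T(q_H) = (164 - 2q_H)/4.
The leader anticipates this reaction. Substituting into P = 246 - 2Q gives P = 164 - q_H, so π_H = (164 - q_H)q_H - 81q_H.
Maximising: ∂π_H/∂q_H = 83 - 2q_H = 0, giving q_H = 83/2.
Then q_T = (164 - 2·(83/2))/4 = 81/4.
Price P = 246 - 2·(247/4) = 245/2.
Talus's profit: (245/2 - 82)·(81/4) - 6 = 814.1250.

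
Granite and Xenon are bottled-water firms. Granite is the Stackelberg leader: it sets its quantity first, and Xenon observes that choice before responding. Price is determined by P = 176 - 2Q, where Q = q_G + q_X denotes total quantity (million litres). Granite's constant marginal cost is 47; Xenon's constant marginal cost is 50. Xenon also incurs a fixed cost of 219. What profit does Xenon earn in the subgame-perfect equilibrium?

231

The follower Xenon best-responds to any q_G: π_X = (176 - 2Q)q_X - 50q_X.
Follower FOC: 126 - 2q_G - 4q_X = 0, so q_X(q_G) = (126 - 2q_G)/4.
The leader anticipates this reaction. Substituting into P = 176 - 2Q gives P = 113 - q_G, so π_G = (113 - q_G)q_G - 47q_G.
Maximising: ∂π_G/∂q_G = 66 - 2q_G = 0, giving q_G = 33.
Then q_X = (126 - 2·33)/4 = 15.
Price P = 176 - 2·48 = 80.
Xenon's profit: (80 - 50)·15 - 219 = 231.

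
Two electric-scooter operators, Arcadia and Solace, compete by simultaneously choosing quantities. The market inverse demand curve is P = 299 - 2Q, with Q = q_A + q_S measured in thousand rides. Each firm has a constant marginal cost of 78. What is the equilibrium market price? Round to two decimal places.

A representative firm's profit is π_i = q_i(299 - 2Q) - 78q_i.
First-order condition (treating rivals' output as given): 221 - 4q_i - 2q_j = 0.
With identical firms every q_j equals q_i, so q_j = q_i and 221 = 6q_i, giving q_i = 221/6.
Total output Q = 221/3, so price P = 299 - 2·(221/3) = 455/3.

151.67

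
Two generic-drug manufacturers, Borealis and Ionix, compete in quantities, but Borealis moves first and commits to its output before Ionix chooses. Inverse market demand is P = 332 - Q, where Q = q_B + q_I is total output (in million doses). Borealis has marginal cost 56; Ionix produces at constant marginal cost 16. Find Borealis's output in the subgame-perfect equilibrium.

Solve by backward induction. Given q_B, the follower Ionix maximises π_I = (332 - q_B - q_I)q_I - 16q_I.
Follower FOC: 316 - q_B - 2q_I = 0, so q_I(q_B) = (316 - q_B)/2.
Borealis substitutes q_I(q_B) into its own profit: π_B = q_B(332 - q_B - (316 - q_B)/2) - 56q_B = (174 - (1/2)q_B)q_B - 56q_B.
Maximising: ∂π_B/∂q_B = 118 - q_B = 0, giving q_B = 118.
Then q_I = (316 - 118)/2 = 99.

118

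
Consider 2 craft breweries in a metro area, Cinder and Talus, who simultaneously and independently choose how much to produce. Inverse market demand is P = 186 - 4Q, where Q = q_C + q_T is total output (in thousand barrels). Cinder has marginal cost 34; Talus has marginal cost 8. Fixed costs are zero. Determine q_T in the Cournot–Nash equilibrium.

17

Cinder's profit: π_C = (186 - 4Q)q_C - (34q_C). Setting ∂π_C/∂q_C = 0: 152 - 8q_C - 4(q_T) = 0.
Talus's first-order condition: 178 - 8q_T - 4(q_C) = 0.
So q_C = (152 - 4q_T)/8 and q_T = (178 - 4q_C)/8.
Substituting one into the other gives q_C = 21/2 and q_T = 17.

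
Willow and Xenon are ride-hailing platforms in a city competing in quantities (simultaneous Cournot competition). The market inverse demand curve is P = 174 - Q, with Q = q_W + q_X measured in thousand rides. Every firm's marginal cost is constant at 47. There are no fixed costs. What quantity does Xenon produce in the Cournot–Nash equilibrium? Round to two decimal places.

42.33

A representative firm's profit is π_i = q_i(174 - Q) - 47q_i.
First-order condition (treating rivals' output as given): 127 - 2q_i - q_j = 0.
With identical firms every q_j equals q_i, so q_j = q_i and 127 = 3q_i, giving q_i = 127/3.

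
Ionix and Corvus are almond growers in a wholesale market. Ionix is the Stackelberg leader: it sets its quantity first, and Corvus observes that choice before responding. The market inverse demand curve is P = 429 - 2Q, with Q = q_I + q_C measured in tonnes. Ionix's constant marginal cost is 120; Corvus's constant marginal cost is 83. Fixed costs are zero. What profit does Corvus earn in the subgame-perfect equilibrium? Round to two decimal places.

5512.50

Solve by backward induction. Given q_I, the follower Corvus maximises π_C = (429 - 2q_I - 2q_C)q_C - 83q_C.
Follower FOC: 346 - 2q_I - 4q_C = 0, so q_C(q_I) = (346 - 2q_I)/4.
Ionix substitutes q_C(q_I) into its own profit: π_I = q_I(429 - 2q_I - (346 - 2q_I)/2) - 120q_I = (256 - q_I)q_I - 120q_I.
Maximising: ∂π_I/∂q_I = 136 - 2q_I = 0, giving q_I = 68.
Then q_C = (346 - 2·68)/4 = 105/2.
Price P = 429 - 2·(241/2) = 188.
Corvus's profit: (188 - 83)·(105/2) = 5512.5000.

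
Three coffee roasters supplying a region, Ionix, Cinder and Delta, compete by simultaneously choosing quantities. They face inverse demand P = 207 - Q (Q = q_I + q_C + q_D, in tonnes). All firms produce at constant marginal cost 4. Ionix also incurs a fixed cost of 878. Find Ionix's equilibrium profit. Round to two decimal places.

1697.56

A representative firm's profit is π_i = q_i(207 - Q) - 4q_i.
Setting ∂π_i/∂q_i = 0 with rivals' quantities fixed: 203 - 2q_i - Σ_{j≠i} q_j = 0.
With identical firms every q_j equals q_i, so Σ_{j≠i} q_j = 2q_i and 203 = 4q_i, giving q_i = 203/4.
Price P = 207 - 609/4 = 219/4.
Ionix's profit: (219/4 - 4)·(203/4) - 878 = 1697.5625.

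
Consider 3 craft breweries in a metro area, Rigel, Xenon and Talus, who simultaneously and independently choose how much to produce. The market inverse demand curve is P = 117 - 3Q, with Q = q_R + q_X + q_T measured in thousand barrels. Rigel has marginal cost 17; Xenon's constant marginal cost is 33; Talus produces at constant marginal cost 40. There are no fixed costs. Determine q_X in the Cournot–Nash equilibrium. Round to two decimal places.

6.25

Rigel's profit: π_R = (117 - 3Q)q_R - (17q_R). Setting ∂π_R/∂q_R = 0: 100 - 6q_R - 3(q_X + q_T) = 0.
Xenon's profit: π_X = (117 - 3Q)q_X - (33q_X). Setting ∂π_X/∂q_X = 0: 84 - 6q_X - 3(q_R + q_T) = 0.
Talus's first-order condition: 77 - 6q_T - 3(q_R + q_X) = 0.
Summing all 3 equations gives 261 − 12Q = 0, hence Q = 87/4.
Back-substituting: q_R = (100 − 261/4)/3 = 139/12, q_X = (84 − 261/4)/3 = 25/4, q_T = (77 − 261/4)/3 = 47/12.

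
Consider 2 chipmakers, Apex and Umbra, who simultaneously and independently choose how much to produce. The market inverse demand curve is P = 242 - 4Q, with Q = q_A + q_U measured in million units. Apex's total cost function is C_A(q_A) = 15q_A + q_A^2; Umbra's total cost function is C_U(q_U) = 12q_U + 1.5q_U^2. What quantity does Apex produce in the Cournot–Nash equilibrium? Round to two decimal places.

16.78

Apex's profit: π_A = (242 - 4Q)q_A - (15q_A + q_A²). Setting ∂π_A/∂q_A = 0: 227 - 10q_A - 4(q_U) = 0.
Umbra's profit: π_U = (242 - 4Q)q_U - (12q_U + (3/2)q_U²). Setting ∂π_U/∂q_U = 0: 230 - 11q_U - 4(q_A) = 0.
Best responses: q_A = (227 - 4q_U)/10, q_U = (230 - 4q_A)/11.
Substituting one into the other gives q_A = 1577/94 and q_U = 696/47.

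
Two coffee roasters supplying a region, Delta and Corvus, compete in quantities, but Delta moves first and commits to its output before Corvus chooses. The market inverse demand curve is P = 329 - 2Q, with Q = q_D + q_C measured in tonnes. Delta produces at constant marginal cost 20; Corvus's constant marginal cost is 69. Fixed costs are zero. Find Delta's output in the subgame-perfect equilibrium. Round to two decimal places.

Solve by backward induction. Given q_D, the follower Corvus maximises π_C = (329 - 2q_D - 2q_C)q_C - 69q_C.
∂π_C/∂q_C = 260 - 2q_D - 4q_C = 0 gives the reaction function q_C = (260 - 2q_D)/4.
The leader anticipates this reaction. Substituting into P = 329 - 2Q gives P = 199 - q_D, so π_D = (199 - q_D)q_D - 20q_D.
Leader FOC: 179 - 2q_D = 0, so q_D = 179/2.
Then q_C = (260 - 2·(179/2))/4 = 81/4.

89.50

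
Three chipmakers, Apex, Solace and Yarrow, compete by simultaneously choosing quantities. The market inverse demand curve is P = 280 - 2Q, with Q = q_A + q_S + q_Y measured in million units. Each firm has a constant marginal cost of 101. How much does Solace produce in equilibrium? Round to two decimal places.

A representative firm's profit is π_i = q_i(280 - 2Q) - 101q_i.
Setting ∂π_i/∂q_i = 0 with rivals' quantities fixed: 179 - 4q_i - 2·Σ_{j≠i} q_j = 0.
With identical firms every q_j equals q_i, so Σ_{j≠i} q_j = 2q_i and 179 = 8q_i, giving q_i = 179/8.

22.38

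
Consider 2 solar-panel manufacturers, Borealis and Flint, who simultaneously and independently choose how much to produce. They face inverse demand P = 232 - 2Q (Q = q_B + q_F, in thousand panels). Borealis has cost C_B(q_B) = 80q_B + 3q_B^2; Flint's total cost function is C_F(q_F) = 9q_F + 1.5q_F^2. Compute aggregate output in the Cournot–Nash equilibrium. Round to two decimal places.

Borealis's profit: π_B = (232 - 2Q)q_B - (80q_B + 3q_B²). Setting ∂π_B/∂q_B = 0: 152 - 10q_B - 2(q_F) = 0.
Flint's first-order condition: 223 - 7q_F - 2(q_B) = 0.
Rearranging gives the reaction functions q_B = (152 - 2q_F)/10 and q_F = (223 - 2q_B)/7.
Solving the pair: q_B = 103/11, q_F = 321/11.
Total output Q = 103/11 + 321/11 = 424/11.

38.55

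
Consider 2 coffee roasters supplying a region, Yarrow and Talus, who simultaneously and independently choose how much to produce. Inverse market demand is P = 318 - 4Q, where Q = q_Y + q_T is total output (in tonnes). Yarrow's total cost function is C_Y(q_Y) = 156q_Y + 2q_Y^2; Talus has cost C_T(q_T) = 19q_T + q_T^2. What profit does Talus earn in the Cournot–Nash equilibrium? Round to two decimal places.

3995.75

Yarrow's profit: π_Y = (318 - 4Q)q_Y - (156q_Y + 2q_Y²). Setting ∂π_Y/∂q_Y = 0: 162 - 12q_Y - 4(q_T) = 0.
Talus's profit: π_T = (318 - 4Q)q_T - (19q_T + q_T²). Setting ∂π_T/∂q_T = 0: 299 - 10q_T - 4(q_Y) = 0.
Best responses: q_Y = (162 - 4q_T)/12, q_T = (299 - 4q_Y)/10.
Solving the pair: q_Y = 53/13, q_T = 735/26.
Price P = 318 - 4·(841/26) = 188.6154.
Talus's profit: 188.6154·(735/26) - 19·(735/26) - (735/26)² = 3995.7470.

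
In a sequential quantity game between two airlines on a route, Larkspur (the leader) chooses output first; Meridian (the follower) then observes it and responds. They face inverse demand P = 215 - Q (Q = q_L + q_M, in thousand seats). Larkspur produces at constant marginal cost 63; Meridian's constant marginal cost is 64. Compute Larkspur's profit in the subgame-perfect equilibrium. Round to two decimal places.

The follower Meridian best-responds to any q_L: π_M = (215 - Q)q_M - 64q_M.
Setting the follower's marginal profit to zero, 151 - q_L - 2q_M = 0, i.e. q_M = (151 - q_L)/2.
Larkspur substitutes q_M(q_L) into its own profit: π_L = q_L(215 - q_L - (151 - q_L)/2) - 63q_L = (279/2 - (1/2)q_L)q_L - 63q_L.
The leader's first-order condition 153/2 - q_L = 0 yields q_L = 153/2.
Then q_M = (151 - 153/2)/2 = 149/4.
Price P = 215 - 455/4 = 405/4.
Larkspur's profit: (405/4 - 63)·(153/2) = 2926.1250.

2926.13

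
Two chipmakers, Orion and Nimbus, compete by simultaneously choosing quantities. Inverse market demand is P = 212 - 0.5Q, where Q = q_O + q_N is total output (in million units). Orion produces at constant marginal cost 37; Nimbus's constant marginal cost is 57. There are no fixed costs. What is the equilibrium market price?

102

Orion's profit: π_O = (212 - 0.5Q)q_O - (37q_O). Setting ∂π_O/∂q_O = 0: 175 - q_O - (1/2)(q_N) = 0.
Nimbus's first-order condition: 155 - q_N - (1/2)(q_O) = 0.
Rearranging gives the reaction functions q_O = (175 - (1/2)q_N) and q_N = (155 - (1/2)q_O).
Solving the pair: q_O = 130, q_N = 90.
Total output Q = 220, so price P = 212 - (1/2)·220 = 102.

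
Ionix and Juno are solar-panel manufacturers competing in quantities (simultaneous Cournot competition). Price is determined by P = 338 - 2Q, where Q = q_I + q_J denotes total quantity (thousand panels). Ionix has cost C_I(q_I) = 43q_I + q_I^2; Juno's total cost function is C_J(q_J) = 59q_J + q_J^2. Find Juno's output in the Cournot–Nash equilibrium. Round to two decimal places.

33.88

Ionix's profit: π_I = (338 - 2Q)q_I - (43q_I + q_I²). Setting ∂π_I/∂q_I = 0: 295 - 6q_I - 2(q_J) = 0.
Juno's profit: π_J = (338 - 2Q)q_J - (59q_J + q_J²). Setting ∂π_J/∂q_J = 0: 279 - 6q_J - 2(q_I) = 0.
So q_I = (295 - 2q_J)/6 and q_J = (279 - 2q_I)/6.
Solving the pair: q_I = 303/8, q_J = 271/8.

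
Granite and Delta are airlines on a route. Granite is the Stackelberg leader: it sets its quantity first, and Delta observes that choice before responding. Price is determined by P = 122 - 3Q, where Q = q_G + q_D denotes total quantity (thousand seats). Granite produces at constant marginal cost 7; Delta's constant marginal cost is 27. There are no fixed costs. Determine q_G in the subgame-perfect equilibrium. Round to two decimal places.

The follower Delta best-responds to any q_G: π_D = (122 - 3Q)q_D - 27q_D.
∂π_D/∂q_D = 95 - 3q_G - 6q_D = 0 gives the reaction function q_D = (95 - 3q_G)/6.
The leader anticipates this reaction. Substituting into P = 122 - 3Q gives P = 149/2 - (3/2)q_G, so π_G = (149/2 - (3/2)q_G)q_G - 7q_G.
Leader FOC: 135/2 - 3q_G = 0, so q_G = 45/2.
Then q_D = (95 - 3·(45/2))/6 = 55/12.

22.50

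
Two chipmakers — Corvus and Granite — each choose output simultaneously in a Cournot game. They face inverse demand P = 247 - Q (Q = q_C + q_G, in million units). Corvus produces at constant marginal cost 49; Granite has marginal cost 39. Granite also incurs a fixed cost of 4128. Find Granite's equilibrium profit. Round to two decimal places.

1152.44

Corvus's profit: π_C = (247 - Q)q_C - (49q_C). Setting ∂π_C/∂q_C = 0: 198 - 2q_C - (q_G) = 0.
Granite's first-order condition: 208 - 2q_G - (q_C) = 0.
Best responses: q_C = (198 - q_G)/2, q_G = (208 - q_C)/2.
Solving the pair: q_C = 188/3, q_G = 218/3.
Price P = 247 - 406/3 = 335/3.
Granite's profit: (335/3 - 39)·(218/3) - 4128 = 1152.4444.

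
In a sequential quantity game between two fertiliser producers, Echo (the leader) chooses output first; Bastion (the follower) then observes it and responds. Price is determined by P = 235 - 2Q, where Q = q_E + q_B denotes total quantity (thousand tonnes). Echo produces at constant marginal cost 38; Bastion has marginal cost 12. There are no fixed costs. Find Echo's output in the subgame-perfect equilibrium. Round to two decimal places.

42.75

The follower Bastion best-responds to any q_E: π_B = (235 - 2Q)q_B - 12q_B.
Follower FOC: 223 - 2q_E - 4q_B = 0, so q_B(q_E) = (223 - 2q_E)/4.
Echo substitutes q_B(q_E) into its own profit: π_E = q_E(235 - 2q_E - (223 - 2q_E)/2) - 38q_E = (247/2 - q_E)q_E - 38q_E.
Maximising: ∂π_E/∂q_E = 171/2 - 2q_E = 0, giving q_E = 171/4.
Then q_B = (223 - 2·(171/4))/4 = 275/8.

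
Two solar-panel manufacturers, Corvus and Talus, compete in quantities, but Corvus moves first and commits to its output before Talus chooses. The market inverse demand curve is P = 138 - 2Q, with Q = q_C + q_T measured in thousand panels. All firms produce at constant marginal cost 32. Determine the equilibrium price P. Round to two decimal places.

58.50

The follower Talus best-responds to any q_C: π_T = (138 - 2Q)q_T - 32q_T.
Follower FOC: 106 - 2q_C - 4q_T = 0, so q_T(q_C) = (106 - 2q_C)/4.
The leader anticipates this reaction. Substituting into P = 138 - 2Q gives P = 85 - q_C, so π_C = (85 - q_C)q_C - 32q_C.
Leader FOC: 53 - 2q_C = 0, so q_C = 53/2.
Then q_T = (106 - 2·(53/2))/4 = 53/4.
Total output Q = 159/4, so price P = 138 - 2·(159/4) = 117/2.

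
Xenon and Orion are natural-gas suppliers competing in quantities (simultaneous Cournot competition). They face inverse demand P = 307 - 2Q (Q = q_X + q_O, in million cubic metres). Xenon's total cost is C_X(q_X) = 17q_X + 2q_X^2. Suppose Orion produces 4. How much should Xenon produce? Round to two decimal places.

With the rival's output fixed at 4, Xenon's profit is π_X = (307 - 2·4 - 2q_X)q_X - (17q_X + 2q_X²) = (299 - 2q_X)q_X - (17q_X + 2q_X²).
∂π_X/∂q_X = 282 - 8q_X = 0, so q_X = 141/4.

35.25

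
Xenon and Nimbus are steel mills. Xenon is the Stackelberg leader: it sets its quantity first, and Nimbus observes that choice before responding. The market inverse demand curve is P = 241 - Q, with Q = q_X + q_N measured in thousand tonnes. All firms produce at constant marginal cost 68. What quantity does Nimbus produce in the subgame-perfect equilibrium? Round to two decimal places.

43.25

The follower Nimbus best-responds to any q_X: π_N = (241 - Q)q_N - 68q_N.
Follower FOC: 173 - q_X - 2q_N = 0, so q_N(q_X) = (173 - q_X)/2.
Xenon substitutes q_N(q_X) into its own profit: π_X = q_X(241 - q_X - (173 - q_X)/2) - 68q_X = (309/2 - (1/2)q_X)q_X - 68q_X.
The leader's first-order condition 173/2 - q_X = 0 yields q_X = 173/2.
Then q_N = (173 - 173/2)/2 = 173/4.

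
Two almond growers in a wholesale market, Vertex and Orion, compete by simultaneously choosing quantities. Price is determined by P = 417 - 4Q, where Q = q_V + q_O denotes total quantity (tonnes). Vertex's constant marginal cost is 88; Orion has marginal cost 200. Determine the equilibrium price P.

235

Vertex's profit: π_V = (417 - 4Q)q_V - (88q_V). Setting ∂π_V/∂q_V = 0: 329 - 8q_V - 4(q_O) = 0.
Orion's profit: π_O = (417 - 4Q)q_O - (200q_O). Setting ∂π_O/∂q_O = 0: 217 - 8q_O - 4(q_V) = 0.
Best responses: q_V = (329 - 4q_O)/8, q_O = (217 - 4q_V)/8.
Substituting one into the other gives q_V = 147/4 and q_O = 35/4.
Total output Q = 91/2, so price P = 417 - 4·(91/2) = 235.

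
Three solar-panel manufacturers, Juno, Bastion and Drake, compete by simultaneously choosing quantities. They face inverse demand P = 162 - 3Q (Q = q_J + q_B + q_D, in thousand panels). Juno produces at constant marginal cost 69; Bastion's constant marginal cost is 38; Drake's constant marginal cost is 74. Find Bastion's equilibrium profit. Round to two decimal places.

Juno's profit: π_J = (162 - 3Q)q_J - (69q_J). Setting ∂π_J/∂q_J = 0: 93 - 6q_J - 3(q_B + q_D) = 0.
Bastion's profit: π_B = (162 - 3Q)q_B - (38q_B). Setting ∂π_B/∂q_B = 0: 124 - 6q_B - 3(q_J + q_D) = 0.
Drake's first-order condition: 88 - 6q_D - 3(q_J + q_B) = 0.
Adding the 3 conditions: 305 − 6Q − 6Q = 0, i.e. Q = 305/12.
Back-substituting: q_J = (93 − 305/4)/3 = 67/12, q_B = (124 − 305/4)/3 = 191/12, q_D = (88 − 305/4)/3 = 47/12.
Price P = 162 - 3·(305/12) = 343/4.
Bastion's profit: (343/4 - 38)·(191/12) = 760.0208.

760.02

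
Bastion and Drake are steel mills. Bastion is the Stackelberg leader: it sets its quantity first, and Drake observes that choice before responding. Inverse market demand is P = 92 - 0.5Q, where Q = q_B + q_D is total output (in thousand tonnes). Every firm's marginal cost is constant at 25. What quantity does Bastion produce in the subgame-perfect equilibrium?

The follower Drake best-responds to any q_B: π_D = (92 - 0.5Q)q_D - 25q_D.
∂π_D/∂q_D = 67 - (1/2)q_B - q_D = 0 gives the reaction function q_D = (67 - (1/2)q_B).
The leader anticipates this reaction. Substituting into P = 92 - 0.5Q gives P = 117/2 - (1/4)q_B, so π_B = (117/2 - (1/4)q_B)q_B - 25q_B.
The leader's first-order condition 67/2 - (1/2)q_B = 0 yields q_B = 67.
Then q_D = (67 - (1/2)·67) = 67/2.

67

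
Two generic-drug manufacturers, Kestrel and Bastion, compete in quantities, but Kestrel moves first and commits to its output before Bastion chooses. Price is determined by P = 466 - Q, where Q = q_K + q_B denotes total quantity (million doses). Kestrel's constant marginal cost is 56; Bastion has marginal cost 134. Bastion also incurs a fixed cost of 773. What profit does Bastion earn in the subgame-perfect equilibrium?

The follower Bastion best-responds to any q_K: π_B = (466 - Q)q_B - 134q_B.
Setting the follower's marginal profit to zero, 332 - q_K - 2q_B = 0, i.e. q_B = (332 - q_K)/2.
The leader anticipates this reaction. Substituting into P = 466 - Q gives P = 300 - (1/2)q_K, so π_K = (300 - (1/2)q_K)q_K - 56q_K.
Maximising: ∂π_K/∂q_K = 244 - q_K = 0, giving q_K = 244.
Then q_B = (332 - 244)/2 = 44.
Price P = 466 - 288 = 178.
Bastion's profit: (178 - 134)·44 - 773 = 1163.

1163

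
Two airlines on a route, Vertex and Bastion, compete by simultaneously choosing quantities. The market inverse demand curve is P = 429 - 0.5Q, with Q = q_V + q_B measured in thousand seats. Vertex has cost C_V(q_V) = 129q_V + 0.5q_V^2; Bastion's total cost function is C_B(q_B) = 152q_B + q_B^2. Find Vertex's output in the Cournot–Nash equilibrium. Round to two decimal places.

132.43

Vertex's profit: π_V = (429 - 0.5Q)q_V - (129q_V + (1/2)q_V²). Setting ∂π_V/∂q_V = 0: 300 - 2q_V - (1/2)(q_B) = 0.
Bastion's first-order condition: 277 - 3q_B - (1/2)(q_V) = 0.
So q_V = (300 - (1/2)q_B)/2 and q_B = (277 - (1/2)q_V)/3.
Solving the pair: q_V = 132.4348, q_B = 1616/23.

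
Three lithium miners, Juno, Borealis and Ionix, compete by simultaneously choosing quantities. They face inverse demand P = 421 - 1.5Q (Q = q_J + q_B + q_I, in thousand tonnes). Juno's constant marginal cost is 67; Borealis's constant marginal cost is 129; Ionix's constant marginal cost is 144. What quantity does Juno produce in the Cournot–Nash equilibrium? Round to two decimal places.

Juno's profit: π_J = (421 - 1.5Q)q_J - (67q_J). Setting ∂π_J/∂q_J = 0: 354 - 3q_J - (3/2)(q_B + q_I) = 0.
Borealis's first-order condition: 292 - 3q_B - (3/2)(q_J + q_I) = 0.
Ionix's first-order condition: 277 - 3q_I - (3/2)(q_J + q_B) = 0.
Adding the 3 conditions: 923 − 3Q − 3Q = 0, i.e. Q = 923/6.
Back-substituting: q_J = (354 − 923/4)/(3/2) = 493/6, q_B = (292 − 923/4)/(3/2) = 245/6, q_I = (277 − 923/4)/(3/2) = 185/6.

82.17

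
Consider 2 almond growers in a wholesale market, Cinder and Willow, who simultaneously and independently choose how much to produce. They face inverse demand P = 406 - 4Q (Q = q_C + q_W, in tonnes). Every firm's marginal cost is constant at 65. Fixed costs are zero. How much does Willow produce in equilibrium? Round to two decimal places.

Each firm earns π_i = (406 - 4Q)q_i - 65q_i.
Setting ∂π_i/∂q_i = 0 with rivals' quantities fixed: 341 - 8q_i - 4q_j = 0.
With identical firms every q_j equals q_i, so q_j = q_i and 341 = 12q_i, giving q_i = 341/12.

28.42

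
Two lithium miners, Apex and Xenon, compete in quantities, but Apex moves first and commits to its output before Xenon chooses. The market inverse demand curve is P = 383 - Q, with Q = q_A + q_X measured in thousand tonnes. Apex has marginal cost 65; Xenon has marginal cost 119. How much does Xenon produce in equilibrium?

Solve by backward induction. Given q_A, the follower Xenon maximises π_X = (383 - q_A - q_X)q_X - 119q_X.
Follower FOC: 264 - q_A - 2q_X = 0, so q_X(q_A) = (264 - q_A)/2.
The leader anticipates this reaction. Substituting into P = 383 - Q gives P = 251 - (1/2)q_A, so π_A = (251 - (1/2)q_A)q_A - 65q_A.
The leader's first-order condition 186 - q_A = 0 yields q_A = 186.
Then q_X = (264 - 186)/2 = 39.

39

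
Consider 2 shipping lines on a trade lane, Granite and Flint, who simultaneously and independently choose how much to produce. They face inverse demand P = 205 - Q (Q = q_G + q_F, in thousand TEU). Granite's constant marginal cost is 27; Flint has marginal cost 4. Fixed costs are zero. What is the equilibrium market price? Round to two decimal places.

Granite's profit: π_G = (205 - Q)q_G - (27q_G). Setting ∂π_G/∂q_G = 0: 178 - 2q_G - (q_F) = 0.
Flint's first-order condition: 201 - 2q_F - (q_G) = 0.
Best responses: q_G = (178 - q_F)/2, q_F = (201 - q_G)/2.
Solving the pair: q_G = 155/3, q_F = 224/3.
Total output Q = 379/3, so price P = 205 - 379/3 = 236/3.

78.67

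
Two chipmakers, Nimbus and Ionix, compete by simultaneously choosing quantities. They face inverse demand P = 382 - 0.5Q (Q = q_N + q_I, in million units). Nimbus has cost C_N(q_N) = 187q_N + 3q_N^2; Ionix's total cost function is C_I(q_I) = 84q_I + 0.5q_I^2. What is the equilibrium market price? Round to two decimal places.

Nimbus's profit: π_N = (382 - 0.5Q)q_N - (187q_N + 3q_N²). Setting ∂π_N/∂q_N = 0: 195 - 7q_N - (1/2)(q_I) = 0.
Ionix's first-order condition: 298 - 2q_I - (1/2)(q_N) = 0.
Best responses: q_N = (195 - (1/2)q_I)/7, q_I = (298 - (1/2)q_N)/2.
Substituting one into the other gives q_N = 964/55 and q_I = 144.6182.
Total output Q = 162.1455, so price P = 382 - (1/2)·162.1455 = 300.9273.

300.93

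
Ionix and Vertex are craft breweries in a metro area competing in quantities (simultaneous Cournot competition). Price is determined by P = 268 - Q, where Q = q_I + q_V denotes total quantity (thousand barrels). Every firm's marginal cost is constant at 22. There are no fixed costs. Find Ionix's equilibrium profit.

A representative firm's profit is π_i = q_i(268 - Q) - 22q_i.
First-order condition (treating rivals' output as given): 246 - 2q_i - q_j = 0.
By symmetry each firm produces the same amount; substituting q_j = q_i yields q_i = 246/3 = 82.
Price P = 268 - 164 = 104.
Ionix's profit: (104 - 22)·82 = 6724.

6724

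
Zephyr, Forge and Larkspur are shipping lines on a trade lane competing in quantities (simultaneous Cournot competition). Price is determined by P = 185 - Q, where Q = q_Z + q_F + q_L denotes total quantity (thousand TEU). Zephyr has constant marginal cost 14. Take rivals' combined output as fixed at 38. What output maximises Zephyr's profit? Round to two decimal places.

With rivals' combined output fixed at 38, Zephyr's profit is π_Z = (185 - 38 - q_Z)q_Z - (14q_Z) = (147 - q_Z)q_Z - (14q_Z).
∂π_Z/∂q_Z = 133 - 2q_Z = 0, so q_Z = 133/2.

66.50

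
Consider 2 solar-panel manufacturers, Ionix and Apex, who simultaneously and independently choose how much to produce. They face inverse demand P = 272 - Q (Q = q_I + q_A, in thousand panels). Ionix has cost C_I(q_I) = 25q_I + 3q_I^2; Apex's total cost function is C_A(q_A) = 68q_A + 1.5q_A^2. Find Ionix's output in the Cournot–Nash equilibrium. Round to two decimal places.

Ionix's profit: π_I = (272 - Q)q_I - (25q_I + 3q_I²). Setting ∂π_I/∂q_I = 0: 247 - 8q_I - (q_A) = 0.
Apex's first-order condition: 204 - 5q_A - (q_I) = 0.
Rearranging gives the reaction functions q_I = (247 - q_A)/8 and q_A = (204 - q_I)/5.
Substituting one into the other gives q_I = 1031/39 and q_A = 1385/39.

26.44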